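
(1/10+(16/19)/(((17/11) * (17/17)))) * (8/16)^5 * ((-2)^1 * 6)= -6249/25840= -0.24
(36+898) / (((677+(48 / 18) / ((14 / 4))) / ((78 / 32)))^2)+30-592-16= -14987238887989 / 25930020992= -577.99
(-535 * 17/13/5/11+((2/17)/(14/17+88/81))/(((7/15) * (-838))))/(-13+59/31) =86995658081/75891351536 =1.15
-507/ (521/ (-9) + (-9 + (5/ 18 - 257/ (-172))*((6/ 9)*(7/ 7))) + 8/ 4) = 1177254/ 147929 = 7.96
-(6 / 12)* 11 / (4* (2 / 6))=-33 / 8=-4.12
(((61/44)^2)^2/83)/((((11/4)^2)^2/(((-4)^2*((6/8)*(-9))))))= -1495350828/17791787123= -0.08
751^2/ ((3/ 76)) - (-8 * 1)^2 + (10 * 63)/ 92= 1971739609/ 138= 14287968.18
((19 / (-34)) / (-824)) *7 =133 / 28016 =0.00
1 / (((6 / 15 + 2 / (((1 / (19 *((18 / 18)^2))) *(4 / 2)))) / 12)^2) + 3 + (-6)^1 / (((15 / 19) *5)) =438133 / 235225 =1.86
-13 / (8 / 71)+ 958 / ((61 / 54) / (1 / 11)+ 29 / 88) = -9763697 / 242456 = -40.27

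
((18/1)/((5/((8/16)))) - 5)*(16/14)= -128/35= -3.66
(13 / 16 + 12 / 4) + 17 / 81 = 5213 / 1296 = 4.02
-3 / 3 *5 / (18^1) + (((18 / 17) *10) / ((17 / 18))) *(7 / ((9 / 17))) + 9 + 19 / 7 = 342017 / 2142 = 159.67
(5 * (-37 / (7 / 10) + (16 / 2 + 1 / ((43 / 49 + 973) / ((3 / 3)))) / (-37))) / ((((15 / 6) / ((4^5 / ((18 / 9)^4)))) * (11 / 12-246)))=125944216896 / 4543653835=27.72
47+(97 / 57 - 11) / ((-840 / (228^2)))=4357 / 7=622.43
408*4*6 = 9792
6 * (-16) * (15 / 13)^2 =-21600 / 169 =-127.81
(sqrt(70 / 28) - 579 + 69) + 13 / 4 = -2027 / 4 + sqrt(10) / 2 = -505.17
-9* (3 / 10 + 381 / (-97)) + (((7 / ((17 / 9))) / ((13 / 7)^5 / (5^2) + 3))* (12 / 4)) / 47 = 10342598919318 / 316176976135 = 32.71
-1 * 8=-8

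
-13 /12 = -1.08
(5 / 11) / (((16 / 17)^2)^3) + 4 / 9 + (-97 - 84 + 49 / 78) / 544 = 281482342201 / 367068708864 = 0.77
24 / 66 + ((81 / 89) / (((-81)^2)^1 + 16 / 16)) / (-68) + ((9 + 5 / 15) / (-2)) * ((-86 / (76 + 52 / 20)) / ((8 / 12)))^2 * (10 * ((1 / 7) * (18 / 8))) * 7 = -2117558005949195 / 7496705007704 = -282.47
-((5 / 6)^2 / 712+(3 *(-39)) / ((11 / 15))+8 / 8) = 44701933 / 281952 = 158.54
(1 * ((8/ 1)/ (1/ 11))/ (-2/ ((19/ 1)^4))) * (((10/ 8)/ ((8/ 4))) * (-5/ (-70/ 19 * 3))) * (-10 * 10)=3404636125/ 21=162125529.76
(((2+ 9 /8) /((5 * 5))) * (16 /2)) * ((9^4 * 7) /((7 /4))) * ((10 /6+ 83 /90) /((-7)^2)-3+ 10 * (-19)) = -1240607826 /245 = -5063705.41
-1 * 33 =-33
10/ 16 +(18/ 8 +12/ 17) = 487/ 136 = 3.58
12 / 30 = 0.40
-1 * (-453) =453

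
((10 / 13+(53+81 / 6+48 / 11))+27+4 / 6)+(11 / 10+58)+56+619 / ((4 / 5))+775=15127823 / 8580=1763.15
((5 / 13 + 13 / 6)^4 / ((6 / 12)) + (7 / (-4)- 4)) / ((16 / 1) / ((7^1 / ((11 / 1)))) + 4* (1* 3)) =2046549281 / 962391456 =2.13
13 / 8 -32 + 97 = 533 / 8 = 66.62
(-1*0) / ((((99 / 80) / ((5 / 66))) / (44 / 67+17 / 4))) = 0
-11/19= -0.58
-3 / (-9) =1 / 3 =0.33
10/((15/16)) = 32/3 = 10.67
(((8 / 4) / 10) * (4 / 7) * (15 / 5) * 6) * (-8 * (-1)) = 576 / 35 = 16.46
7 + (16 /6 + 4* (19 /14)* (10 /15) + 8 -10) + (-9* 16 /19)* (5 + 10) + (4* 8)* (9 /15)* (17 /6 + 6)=44689 /665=67.20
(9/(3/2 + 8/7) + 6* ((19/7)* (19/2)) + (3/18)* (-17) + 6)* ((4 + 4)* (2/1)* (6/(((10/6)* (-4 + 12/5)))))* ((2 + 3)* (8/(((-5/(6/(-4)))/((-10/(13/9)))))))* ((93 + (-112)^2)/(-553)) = -20524266278640/1861951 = -11022989.48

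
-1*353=-353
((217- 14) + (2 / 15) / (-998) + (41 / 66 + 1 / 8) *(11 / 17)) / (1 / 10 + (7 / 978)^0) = 69045753 / 373252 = 184.98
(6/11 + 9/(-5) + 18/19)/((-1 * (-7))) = -321/7315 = -0.04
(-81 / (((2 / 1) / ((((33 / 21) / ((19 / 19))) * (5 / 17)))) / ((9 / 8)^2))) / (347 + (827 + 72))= -360855 / 18979072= -0.02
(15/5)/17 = 3/17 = 0.18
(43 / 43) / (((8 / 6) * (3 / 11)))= 11 / 4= 2.75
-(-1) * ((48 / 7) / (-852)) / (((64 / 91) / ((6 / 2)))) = -39 / 1136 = -0.03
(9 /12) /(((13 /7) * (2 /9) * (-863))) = -189 /89752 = -0.00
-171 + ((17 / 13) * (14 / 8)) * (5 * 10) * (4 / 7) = -1373 / 13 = -105.62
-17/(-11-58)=17/69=0.25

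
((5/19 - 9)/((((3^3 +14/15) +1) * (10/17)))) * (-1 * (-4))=-8466/4123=-2.05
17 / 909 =0.02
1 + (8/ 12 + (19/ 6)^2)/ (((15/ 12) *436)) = 4001/ 3924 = 1.02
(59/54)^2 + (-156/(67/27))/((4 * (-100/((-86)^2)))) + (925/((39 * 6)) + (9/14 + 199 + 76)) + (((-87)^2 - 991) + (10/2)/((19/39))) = 67825138815583/8444954700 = 8031.44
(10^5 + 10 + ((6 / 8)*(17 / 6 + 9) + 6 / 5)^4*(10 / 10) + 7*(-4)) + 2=282335723281 / 2560000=110287.39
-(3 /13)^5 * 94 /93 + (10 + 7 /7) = 126603299 /11510083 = 11.00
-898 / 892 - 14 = -6693 / 446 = -15.01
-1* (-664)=664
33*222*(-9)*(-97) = 6395598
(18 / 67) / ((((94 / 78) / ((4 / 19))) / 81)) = 227448 / 59831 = 3.80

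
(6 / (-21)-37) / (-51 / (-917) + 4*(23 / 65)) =-25.35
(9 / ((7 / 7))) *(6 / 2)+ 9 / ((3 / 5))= 42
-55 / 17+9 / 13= -2.54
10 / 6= 5 / 3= 1.67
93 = 93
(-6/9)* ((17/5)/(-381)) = 0.01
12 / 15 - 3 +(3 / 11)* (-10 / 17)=-2207 / 935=-2.36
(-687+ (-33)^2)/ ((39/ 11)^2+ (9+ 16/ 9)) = 218889/ 12713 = 17.22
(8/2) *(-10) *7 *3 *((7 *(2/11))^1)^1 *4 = -47040/11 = -4276.36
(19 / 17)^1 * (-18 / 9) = -38 / 17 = -2.24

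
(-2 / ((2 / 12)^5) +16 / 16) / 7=-15551 / 7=-2221.57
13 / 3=4.33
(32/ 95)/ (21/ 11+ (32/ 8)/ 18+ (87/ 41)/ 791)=0.16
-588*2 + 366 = -810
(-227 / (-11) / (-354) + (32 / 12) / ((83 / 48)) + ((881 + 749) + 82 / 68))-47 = 4356233855 / 2747217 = 1585.69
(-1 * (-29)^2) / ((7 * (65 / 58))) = -48778 / 455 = -107.20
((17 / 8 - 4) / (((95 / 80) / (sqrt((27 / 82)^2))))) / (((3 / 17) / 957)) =-2196315 / 779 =-2819.40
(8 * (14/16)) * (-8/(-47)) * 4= 224/47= 4.77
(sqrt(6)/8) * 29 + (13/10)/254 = 13/2540 + 29 * sqrt(6)/8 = 8.88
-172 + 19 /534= -91829 /534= -171.96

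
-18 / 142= -9 / 71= -0.13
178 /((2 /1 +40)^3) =89 /37044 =0.00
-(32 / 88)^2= -16 / 121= -0.13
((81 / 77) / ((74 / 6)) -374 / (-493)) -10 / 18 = 214420 / 743589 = 0.29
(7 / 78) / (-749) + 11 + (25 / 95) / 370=32271544 / 2933619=11.00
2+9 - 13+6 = 4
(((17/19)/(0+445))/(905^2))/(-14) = -17/96947989250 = -0.00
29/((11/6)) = 174/11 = 15.82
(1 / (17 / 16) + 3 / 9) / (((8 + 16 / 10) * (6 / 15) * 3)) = 1625 / 14688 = 0.11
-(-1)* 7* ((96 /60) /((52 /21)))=294 /65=4.52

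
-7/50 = -0.14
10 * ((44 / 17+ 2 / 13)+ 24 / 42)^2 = 262758760 / 2393209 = 109.79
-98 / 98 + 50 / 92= -21 / 46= -0.46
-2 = -2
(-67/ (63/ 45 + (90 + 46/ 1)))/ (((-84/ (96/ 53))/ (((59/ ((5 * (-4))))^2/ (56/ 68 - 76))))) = -3964859/ 3257328060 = -0.00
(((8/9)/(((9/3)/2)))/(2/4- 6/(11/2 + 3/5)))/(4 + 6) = -976/7965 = -0.12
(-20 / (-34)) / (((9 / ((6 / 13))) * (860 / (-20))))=-20 / 28509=-0.00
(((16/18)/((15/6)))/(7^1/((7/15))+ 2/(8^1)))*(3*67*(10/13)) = 8576/2379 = 3.60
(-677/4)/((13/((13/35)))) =-4.84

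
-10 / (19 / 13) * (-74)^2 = -711880 / 19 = -37467.37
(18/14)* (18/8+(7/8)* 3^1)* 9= 3159/56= 56.41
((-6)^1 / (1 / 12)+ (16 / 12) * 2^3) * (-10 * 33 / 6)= 10120 / 3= 3373.33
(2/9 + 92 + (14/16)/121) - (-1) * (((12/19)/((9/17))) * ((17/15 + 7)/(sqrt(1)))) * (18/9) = 30797947/275880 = 111.64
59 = 59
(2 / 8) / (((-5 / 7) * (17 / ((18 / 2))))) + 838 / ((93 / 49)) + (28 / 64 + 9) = 57014539 / 126480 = 450.78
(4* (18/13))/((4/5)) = 90/13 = 6.92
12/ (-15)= -4/ 5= -0.80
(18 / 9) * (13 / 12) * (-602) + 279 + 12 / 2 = -3058 / 3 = -1019.33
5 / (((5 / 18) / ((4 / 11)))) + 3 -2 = 7.55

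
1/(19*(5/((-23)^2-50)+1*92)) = 479/837387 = 0.00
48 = 48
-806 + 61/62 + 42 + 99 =-41169/62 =-664.02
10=10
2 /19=0.11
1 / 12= 0.08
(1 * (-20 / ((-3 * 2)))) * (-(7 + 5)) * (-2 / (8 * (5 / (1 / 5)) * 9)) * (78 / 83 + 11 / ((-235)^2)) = 8616926 / 206265375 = 0.04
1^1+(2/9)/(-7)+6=439/63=6.97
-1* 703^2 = -494209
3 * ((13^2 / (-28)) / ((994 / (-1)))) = 507 / 27832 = 0.02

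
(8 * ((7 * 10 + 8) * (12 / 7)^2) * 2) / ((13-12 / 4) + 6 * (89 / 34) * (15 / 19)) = 58046976 / 354515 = 163.74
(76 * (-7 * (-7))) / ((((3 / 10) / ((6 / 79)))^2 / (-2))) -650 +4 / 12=-1127.03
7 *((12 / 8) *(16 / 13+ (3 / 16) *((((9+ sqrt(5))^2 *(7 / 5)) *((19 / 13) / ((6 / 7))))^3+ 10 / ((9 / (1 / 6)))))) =53892961.33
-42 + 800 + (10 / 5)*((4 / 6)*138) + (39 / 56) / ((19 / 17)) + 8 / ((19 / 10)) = 1007431 / 1064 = 946.83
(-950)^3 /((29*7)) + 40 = -857366880 /203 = -4223482.17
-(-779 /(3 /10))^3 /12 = 118182284750 /81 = 1459040552.47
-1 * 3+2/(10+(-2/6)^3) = -753/269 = -2.80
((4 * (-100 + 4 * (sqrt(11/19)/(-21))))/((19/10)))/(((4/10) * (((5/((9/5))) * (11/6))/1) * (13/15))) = -324000/2717 - 4320 * sqrt(209)/361361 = -119.42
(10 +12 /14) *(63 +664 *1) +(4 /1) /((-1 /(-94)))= 57884 /7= 8269.14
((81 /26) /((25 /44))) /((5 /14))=24948 /1625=15.35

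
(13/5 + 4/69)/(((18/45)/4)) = 1834/69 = 26.58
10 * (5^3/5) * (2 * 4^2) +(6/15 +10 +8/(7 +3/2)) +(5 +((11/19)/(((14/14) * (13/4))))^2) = 41571026061/5185765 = 8016.37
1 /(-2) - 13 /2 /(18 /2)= -11 /9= -1.22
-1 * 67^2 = -4489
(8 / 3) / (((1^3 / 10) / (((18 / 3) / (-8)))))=-20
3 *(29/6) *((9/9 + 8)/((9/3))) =87/2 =43.50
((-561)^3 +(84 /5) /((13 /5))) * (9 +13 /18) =-133890176525 /78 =-1716540724.68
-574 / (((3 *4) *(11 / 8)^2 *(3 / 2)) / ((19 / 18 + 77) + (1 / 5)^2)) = -322753312 / 245025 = -1317.23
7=7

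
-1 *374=-374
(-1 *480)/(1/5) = -2400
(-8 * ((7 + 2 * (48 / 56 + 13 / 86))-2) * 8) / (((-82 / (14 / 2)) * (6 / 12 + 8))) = 135168 / 29971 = 4.51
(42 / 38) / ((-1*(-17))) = 21 / 323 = 0.07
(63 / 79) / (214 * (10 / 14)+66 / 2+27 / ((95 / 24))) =41895 / 10122349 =0.00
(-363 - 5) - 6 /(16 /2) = -1475 /4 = -368.75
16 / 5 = 3.20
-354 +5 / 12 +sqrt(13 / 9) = -4243 / 12 +sqrt(13) / 3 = -352.38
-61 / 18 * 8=-244 / 9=-27.11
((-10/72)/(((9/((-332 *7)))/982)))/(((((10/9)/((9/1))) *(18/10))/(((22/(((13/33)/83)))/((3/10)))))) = 286497665300/117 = 2448697994.02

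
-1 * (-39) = 39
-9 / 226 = -0.04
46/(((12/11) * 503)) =0.08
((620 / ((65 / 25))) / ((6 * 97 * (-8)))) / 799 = -775 / 12090468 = -0.00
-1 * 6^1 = -6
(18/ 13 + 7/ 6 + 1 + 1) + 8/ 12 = 407/ 78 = 5.22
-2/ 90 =-1/ 45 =-0.02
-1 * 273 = -273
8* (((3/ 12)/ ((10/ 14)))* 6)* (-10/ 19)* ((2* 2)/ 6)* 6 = -672/ 19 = -35.37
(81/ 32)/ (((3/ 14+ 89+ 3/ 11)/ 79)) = 492723/ 220496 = 2.23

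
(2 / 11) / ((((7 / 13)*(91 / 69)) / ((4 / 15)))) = 184 / 2695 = 0.07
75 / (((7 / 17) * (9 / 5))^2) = 180625 / 1323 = 136.53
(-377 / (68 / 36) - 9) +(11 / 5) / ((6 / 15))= -6905 / 34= -203.09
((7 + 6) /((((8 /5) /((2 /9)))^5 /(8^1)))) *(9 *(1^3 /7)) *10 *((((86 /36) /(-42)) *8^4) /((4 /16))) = -559000000 /8680203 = -64.40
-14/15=-0.93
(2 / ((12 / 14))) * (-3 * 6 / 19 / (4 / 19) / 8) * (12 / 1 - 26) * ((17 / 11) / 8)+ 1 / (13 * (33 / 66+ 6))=423739 / 118976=3.56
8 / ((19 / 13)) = 104 / 19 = 5.47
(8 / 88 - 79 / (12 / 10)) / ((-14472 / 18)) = 4339 / 53064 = 0.08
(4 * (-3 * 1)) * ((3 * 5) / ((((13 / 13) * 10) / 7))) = -126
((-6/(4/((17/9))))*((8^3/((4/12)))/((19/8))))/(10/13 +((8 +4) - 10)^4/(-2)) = 226304/893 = 253.42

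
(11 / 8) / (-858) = -1 / 624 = -0.00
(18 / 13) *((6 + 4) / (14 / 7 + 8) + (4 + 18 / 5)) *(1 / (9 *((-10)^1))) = -43 / 325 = -0.13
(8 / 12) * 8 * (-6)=-32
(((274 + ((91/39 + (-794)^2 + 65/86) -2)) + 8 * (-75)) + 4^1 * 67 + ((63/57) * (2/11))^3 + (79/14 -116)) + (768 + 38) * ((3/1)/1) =5215732880255615/8243784087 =632686.74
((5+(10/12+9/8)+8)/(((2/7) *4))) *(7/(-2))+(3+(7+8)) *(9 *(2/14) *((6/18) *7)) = 3145/384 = 8.19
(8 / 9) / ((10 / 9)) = 4 / 5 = 0.80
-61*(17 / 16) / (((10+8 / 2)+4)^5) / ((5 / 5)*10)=-1037 / 302330880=-0.00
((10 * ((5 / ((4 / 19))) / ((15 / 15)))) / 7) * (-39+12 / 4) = -8550 / 7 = -1221.43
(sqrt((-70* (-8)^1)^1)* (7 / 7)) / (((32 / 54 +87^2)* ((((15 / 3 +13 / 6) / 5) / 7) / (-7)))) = -3240* sqrt(35) / 179353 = -0.11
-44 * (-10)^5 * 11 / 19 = 48400000 / 19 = 2547368.42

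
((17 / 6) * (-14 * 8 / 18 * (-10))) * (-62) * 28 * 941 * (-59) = 458773483840 / 27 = 16991610512.59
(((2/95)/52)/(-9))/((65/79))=-79/1444950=-0.00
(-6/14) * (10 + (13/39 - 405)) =1184/7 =169.14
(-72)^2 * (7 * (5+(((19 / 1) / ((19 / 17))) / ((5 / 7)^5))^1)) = 10935171072 / 3125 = 3499254.74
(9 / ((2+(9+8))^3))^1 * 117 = 1053 / 6859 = 0.15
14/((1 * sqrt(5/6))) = 14 * sqrt(30)/5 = 15.34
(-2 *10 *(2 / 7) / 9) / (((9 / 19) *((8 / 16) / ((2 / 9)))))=-3040 / 5103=-0.60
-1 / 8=-0.12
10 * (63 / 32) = 315 / 16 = 19.69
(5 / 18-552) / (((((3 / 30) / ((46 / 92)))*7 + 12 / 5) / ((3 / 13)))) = -49655 / 1482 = -33.51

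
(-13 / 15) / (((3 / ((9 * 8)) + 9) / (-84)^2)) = -104832 / 155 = -676.34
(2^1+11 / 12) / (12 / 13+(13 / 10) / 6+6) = 2275 / 5569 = 0.41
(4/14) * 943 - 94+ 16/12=3712/21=176.76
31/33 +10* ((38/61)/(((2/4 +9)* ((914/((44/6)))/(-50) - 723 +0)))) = 83758079/89247697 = 0.94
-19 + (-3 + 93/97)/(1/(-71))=12215/97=125.93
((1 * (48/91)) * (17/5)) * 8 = 6528/455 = 14.35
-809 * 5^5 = -2528125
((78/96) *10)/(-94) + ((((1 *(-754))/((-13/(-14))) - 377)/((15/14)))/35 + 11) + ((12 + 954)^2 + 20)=52629953669/56400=933155.21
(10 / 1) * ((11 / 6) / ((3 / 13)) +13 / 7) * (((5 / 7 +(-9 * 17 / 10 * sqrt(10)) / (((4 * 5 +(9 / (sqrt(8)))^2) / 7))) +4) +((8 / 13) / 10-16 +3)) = -83980 * sqrt(10) / 241-355490 / 441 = -1908.04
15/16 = 0.94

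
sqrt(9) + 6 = 9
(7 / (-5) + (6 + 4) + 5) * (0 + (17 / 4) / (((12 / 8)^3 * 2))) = 1156 / 135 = 8.56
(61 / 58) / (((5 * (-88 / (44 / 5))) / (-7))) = 427 / 2900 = 0.15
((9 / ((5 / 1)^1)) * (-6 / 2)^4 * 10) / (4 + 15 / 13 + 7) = 9477 / 79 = 119.96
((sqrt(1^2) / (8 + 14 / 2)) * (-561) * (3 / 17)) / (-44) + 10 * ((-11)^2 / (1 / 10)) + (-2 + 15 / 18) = 725939 / 60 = 12098.98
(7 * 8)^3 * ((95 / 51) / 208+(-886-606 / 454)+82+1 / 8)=-21281767254496 / 150501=-141406151.82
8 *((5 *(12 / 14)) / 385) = 48 / 539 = 0.09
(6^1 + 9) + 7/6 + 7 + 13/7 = 1051/42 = 25.02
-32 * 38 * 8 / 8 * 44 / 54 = -26752 / 27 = -990.81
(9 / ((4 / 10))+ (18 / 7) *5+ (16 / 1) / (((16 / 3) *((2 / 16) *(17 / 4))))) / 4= 9759 / 952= 10.25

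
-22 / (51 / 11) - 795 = -40787 / 51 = -799.75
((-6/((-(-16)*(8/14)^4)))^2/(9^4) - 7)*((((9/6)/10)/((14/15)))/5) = -3056824073/13589544960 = -0.22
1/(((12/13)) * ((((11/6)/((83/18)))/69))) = 24817/132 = 188.01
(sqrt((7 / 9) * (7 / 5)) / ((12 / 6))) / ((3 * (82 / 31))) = 217 * sqrt(5) / 7380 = 0.07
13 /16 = 0.81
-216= -216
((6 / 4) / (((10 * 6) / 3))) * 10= 3 / 4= 0.75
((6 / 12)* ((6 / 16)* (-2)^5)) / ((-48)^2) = -1 / 384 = -0.00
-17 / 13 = -1.31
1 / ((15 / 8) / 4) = 32 / 15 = 2.13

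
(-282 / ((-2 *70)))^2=19881 / 4900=4.06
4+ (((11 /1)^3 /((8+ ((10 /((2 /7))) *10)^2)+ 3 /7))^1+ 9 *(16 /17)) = 181960897 /14578503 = 12.48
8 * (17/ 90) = 68/ 45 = 1.51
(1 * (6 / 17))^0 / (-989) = -1 / 989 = -0.00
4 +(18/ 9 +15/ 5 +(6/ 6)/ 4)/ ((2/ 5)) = 137/ 8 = 17.12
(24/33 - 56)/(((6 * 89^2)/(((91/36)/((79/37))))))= -255892/185850423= -0.00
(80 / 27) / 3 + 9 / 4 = 1049 / 324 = 3.24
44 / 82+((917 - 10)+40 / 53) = 1973717 / 2173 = 908.29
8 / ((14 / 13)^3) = 6.41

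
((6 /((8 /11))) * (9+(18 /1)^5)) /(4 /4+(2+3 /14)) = 48499143 /10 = 4849914.30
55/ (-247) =-55/ 247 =-0.22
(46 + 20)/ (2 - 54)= -33/ 26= -1.27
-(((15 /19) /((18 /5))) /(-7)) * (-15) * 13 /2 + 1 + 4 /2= -0.05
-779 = -779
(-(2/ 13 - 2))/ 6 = 4/ 13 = 0.31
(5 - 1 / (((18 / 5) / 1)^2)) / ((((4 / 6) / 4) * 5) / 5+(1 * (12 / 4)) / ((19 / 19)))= 1595 / 1026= 1.55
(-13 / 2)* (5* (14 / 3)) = -455 / 3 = -151.67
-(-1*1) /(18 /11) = 0.61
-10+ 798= 788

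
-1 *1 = -1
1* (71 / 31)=71 / 31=2.29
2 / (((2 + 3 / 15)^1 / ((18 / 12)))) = 15 / 11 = 1.36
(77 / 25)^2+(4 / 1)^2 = 15929 / 625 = 25.49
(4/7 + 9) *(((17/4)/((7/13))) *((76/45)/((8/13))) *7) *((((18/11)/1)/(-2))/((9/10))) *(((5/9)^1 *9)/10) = -3657329/5544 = -659.69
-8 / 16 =-1 / 2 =-0.50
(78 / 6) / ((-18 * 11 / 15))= -65 / 66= -0.98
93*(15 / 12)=465 / 4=116.25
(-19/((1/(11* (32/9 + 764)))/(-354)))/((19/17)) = 152431928/3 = 50810642.67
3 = 3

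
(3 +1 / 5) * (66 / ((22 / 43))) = 2064 / 5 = 412.80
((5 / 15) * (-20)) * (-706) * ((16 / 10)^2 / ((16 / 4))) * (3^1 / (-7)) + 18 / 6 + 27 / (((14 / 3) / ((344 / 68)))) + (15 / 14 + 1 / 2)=-1257.13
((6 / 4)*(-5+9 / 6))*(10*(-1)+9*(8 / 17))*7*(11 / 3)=26411 / 34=776.79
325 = 325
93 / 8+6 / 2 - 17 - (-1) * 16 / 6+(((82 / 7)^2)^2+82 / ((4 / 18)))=1106372287 / 57624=19199.85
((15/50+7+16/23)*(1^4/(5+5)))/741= 613/568100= 0.00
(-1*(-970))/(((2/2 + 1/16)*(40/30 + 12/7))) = 10185/34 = 299.56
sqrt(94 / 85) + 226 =sqrt(7990) / 85 + 226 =227.05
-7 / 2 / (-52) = 7 / 104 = 0.07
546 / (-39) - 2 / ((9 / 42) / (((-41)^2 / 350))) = -4412 / 75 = -58.83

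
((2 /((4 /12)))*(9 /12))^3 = 729 /8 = 91.12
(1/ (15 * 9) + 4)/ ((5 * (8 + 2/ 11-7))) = 5951/ 8775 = 0.68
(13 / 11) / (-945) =-13 / 10395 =-0.00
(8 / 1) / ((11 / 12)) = 96 / 11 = 8.73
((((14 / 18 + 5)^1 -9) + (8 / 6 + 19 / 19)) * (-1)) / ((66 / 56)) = 224 / 297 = 0.75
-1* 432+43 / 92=-39701 / 92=-431.53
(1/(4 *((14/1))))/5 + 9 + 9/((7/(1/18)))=363/40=9.08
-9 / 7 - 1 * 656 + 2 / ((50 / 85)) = -22886 / 35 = -653.89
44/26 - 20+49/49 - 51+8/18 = -7940/117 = -67.86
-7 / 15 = -0.47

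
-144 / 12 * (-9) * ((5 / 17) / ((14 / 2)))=540 / 119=4.54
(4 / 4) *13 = 13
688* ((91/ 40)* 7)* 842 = 46126444/ 5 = 9225288.80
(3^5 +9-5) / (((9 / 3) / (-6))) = -494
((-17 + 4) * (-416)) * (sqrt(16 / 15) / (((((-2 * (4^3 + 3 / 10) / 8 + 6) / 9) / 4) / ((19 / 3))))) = -1011712 * sqrt(15) / 31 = -126398.18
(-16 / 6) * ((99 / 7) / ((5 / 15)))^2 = -235224 / 49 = -4800.49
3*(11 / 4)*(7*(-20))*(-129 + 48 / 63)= 148115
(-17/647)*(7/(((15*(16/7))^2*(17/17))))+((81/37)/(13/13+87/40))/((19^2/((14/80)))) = 11239149691/63217804780800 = 0.00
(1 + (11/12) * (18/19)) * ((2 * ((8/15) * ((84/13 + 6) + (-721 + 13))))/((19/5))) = -1711952/4693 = -364.79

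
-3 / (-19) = 3 / 19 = 0.16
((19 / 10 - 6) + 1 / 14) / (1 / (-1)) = 141 / 35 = 4.03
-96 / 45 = -32 / 15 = -2.13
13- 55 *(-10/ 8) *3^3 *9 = 66877/ 4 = 16719.25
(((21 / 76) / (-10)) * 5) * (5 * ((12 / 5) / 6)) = -21 / 76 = -0.28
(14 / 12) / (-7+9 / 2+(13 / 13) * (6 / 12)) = -7 / 12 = -0.58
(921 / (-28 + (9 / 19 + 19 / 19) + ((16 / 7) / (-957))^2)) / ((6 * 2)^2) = -87255071211 / 361884832640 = -0.24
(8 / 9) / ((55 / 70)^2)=1568 / 1089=1.44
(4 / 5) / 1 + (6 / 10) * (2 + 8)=34 / 5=6.80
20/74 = 0.27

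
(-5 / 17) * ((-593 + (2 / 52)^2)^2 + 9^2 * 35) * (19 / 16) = -15389038471655 / 124297472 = -123808.14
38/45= 0.84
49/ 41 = 1.20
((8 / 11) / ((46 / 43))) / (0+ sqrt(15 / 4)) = 344*sqrt(15) / 3795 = 0.35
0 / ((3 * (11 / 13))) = 0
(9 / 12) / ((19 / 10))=0.39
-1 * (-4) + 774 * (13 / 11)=10106 / 11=918.73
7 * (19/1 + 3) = 154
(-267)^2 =71289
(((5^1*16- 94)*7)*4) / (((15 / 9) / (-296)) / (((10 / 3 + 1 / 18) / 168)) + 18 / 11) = -1216523 / 4212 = -288.82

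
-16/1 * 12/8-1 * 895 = -919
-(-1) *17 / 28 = 17 / 28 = 0.61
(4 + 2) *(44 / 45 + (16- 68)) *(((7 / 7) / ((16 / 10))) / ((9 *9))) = -574 / 243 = -2.36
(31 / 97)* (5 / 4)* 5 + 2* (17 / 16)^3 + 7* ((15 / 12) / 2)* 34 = 153.15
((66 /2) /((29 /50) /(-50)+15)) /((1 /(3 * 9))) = 2227500 /37471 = 59.45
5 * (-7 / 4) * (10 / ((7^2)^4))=-25 / 1647086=-0.00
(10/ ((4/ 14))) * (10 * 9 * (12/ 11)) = 37800/ 11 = 3436.36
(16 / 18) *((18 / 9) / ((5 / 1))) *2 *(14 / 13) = 448 / 585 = 0.77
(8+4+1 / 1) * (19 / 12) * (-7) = -1729 / 12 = -144.08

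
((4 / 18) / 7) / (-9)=-2 / 567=-0.00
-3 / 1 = -3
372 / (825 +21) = 62 / 141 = 0.44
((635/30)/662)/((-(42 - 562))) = 127/2065440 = 0.00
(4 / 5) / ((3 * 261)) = 4 / 3915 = 0.00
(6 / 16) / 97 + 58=58.00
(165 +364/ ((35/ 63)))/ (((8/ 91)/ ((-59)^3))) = -76645594389/ 40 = -1916139859.72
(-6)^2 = 36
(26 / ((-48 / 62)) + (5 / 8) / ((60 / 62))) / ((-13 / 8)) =527 / 26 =20.27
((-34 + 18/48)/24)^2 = 72361/36864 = 1.96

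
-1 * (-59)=59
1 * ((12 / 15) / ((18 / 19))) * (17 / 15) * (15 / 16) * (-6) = -323 / 60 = -5.38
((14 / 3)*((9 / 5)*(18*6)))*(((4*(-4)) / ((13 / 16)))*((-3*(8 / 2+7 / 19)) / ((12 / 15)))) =72285696 / 247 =292654.64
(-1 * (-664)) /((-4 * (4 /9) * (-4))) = 747 /8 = 93.38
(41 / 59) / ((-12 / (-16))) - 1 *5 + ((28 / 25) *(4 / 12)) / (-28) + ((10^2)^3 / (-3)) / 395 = -296428636 / 349575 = -847.97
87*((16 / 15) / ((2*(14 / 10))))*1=232 / 7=33.14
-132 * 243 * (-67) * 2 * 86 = 369643824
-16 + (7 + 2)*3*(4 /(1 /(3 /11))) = 148 /11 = 13.45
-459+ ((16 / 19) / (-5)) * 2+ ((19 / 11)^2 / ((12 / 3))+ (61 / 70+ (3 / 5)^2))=-736028717 / 1609300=-457.36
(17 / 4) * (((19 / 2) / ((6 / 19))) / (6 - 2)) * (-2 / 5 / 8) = -6137 / 3840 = -1.60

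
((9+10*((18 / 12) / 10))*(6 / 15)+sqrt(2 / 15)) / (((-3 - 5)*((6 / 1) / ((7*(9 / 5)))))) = -1.20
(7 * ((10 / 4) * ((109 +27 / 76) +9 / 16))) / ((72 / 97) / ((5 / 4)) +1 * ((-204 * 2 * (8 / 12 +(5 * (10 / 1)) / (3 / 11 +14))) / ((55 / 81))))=-979588292375 / 1275668361216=-0.77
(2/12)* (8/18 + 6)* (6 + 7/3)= 725/81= 8.95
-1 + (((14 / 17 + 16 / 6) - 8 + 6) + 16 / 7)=991 / 357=2.78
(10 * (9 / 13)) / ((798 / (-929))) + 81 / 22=-166521 / 38038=-4.38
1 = 1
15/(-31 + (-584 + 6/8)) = -20/819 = -0.02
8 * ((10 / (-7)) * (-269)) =21520 / 7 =3074.29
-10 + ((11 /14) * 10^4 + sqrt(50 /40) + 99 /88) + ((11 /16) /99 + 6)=sqrt(5) /2 + 7917109 /1008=7855.39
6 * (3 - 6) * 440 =-7920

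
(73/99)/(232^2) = 73/5328576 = 0.00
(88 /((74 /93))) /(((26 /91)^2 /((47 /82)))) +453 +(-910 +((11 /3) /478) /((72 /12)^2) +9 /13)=326003428039 /1018076904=320.21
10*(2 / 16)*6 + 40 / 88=175 / 22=7.95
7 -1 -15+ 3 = -6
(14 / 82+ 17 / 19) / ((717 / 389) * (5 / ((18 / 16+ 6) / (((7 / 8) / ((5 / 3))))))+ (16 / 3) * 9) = 322870 / 14751267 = 0.02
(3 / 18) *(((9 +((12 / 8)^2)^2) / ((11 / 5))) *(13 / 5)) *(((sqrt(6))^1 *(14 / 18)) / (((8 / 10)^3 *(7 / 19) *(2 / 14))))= 5403125 *sqrt(6) / 67584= 195.83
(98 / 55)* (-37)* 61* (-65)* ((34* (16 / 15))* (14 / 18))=10949591744 / 1485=7373462.45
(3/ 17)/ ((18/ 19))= 19/ 102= 0.19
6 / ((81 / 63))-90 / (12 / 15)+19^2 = 1519 / 6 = 253.17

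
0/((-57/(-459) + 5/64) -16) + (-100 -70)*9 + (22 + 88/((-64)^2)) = -772085/512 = -1507.98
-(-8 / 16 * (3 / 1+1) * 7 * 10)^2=-19600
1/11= 0.09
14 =14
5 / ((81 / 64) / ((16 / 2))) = 2560 / 81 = 31.60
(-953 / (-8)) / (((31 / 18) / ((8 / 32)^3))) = 8577 / 7936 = 1.08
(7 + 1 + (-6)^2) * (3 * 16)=2112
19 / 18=1.06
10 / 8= 5 / 4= 1.25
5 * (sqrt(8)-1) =9.14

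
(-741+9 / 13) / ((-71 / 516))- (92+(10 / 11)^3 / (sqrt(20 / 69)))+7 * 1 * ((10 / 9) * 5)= 5325.76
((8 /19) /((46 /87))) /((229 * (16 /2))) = 87 /200146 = 0.00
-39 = -39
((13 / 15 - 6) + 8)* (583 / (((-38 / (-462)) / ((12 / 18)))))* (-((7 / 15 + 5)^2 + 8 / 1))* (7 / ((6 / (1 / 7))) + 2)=-213901844156 / 192375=-1111900.42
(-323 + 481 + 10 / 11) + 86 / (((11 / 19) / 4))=8284 / 11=753.09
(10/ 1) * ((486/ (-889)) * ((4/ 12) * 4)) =-6480/ 889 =-7.29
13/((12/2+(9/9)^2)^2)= 13/49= 0.27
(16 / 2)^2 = 64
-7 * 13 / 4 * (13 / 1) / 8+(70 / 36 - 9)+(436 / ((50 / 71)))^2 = 68987799017 / 180000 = 383265.55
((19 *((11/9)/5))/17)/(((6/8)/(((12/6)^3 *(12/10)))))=13376/3825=3.50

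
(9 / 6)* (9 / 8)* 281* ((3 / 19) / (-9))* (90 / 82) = -9.13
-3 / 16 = -0.19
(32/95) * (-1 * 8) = -256/95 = -2.69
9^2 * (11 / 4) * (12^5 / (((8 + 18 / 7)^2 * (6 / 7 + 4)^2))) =8317563408 / 395641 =21023.01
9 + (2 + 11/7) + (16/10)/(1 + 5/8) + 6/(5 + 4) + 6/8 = 81751/5460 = 14.97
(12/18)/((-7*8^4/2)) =-1/21504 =-0.00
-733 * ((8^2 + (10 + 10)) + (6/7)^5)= -1040540412/16807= -61911.13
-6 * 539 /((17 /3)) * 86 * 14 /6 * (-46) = 89555928 /17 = 5267995.76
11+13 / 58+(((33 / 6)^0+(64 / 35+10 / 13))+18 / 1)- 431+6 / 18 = -31497367 / 79170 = -397.84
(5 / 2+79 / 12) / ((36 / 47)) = 5123 / 432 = 11.86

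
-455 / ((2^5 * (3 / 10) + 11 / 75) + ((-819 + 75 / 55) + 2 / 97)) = 36411375 / 64649723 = 0.56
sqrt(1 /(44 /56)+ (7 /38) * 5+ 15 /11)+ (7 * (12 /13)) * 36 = sqrt(621566) /418+ 3024 /13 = 234.50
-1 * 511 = -511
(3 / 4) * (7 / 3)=7 / 4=1.75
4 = 4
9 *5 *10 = 450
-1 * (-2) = 2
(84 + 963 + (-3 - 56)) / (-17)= -988 / 17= -58.12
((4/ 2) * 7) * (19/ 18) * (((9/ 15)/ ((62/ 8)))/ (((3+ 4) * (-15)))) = -76/ 6975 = -0.01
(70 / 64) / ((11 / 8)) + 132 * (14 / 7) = 11651 / 44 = 264.80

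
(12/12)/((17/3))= 3/17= 0.18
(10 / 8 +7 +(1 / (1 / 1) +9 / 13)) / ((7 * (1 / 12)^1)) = 1551 / 91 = 17.04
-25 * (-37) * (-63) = -58275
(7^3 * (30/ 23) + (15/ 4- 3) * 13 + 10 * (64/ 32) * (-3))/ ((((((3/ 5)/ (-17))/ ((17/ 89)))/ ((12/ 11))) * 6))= -17598655/ 45034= -390.79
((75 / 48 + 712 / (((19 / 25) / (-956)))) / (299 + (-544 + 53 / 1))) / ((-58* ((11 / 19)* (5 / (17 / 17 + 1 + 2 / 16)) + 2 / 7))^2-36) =73256243256175 / 142905235378176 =0.51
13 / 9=1.44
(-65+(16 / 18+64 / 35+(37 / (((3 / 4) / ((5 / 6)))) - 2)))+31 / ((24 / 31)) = 14171 / 840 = 16.87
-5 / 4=-1.25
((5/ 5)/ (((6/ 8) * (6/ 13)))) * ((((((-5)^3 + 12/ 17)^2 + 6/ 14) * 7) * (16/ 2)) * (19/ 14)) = 61758398000/ 18207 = 3392013.95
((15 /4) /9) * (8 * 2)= 20 /3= 6.67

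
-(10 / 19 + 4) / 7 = -86 / 133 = -0.65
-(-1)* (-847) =-847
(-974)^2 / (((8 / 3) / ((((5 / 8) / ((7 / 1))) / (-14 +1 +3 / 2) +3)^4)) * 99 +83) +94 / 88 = 575624995920983518413 / 52354763493372868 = 10994.70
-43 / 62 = -0.69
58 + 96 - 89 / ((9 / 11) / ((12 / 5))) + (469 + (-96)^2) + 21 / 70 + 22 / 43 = 12356581 / 1290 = 9578.74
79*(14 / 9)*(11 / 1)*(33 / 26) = 66913 / 39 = 1715.72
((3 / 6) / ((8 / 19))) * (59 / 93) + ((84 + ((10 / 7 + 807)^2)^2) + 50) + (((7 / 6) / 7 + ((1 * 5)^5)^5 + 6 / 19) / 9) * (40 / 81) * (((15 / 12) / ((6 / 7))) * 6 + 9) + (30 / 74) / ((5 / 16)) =531446452625101819183063620871 / 1830956155056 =290256241886276883.37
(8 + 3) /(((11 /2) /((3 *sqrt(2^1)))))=6 *sqrt(2)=8.49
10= 10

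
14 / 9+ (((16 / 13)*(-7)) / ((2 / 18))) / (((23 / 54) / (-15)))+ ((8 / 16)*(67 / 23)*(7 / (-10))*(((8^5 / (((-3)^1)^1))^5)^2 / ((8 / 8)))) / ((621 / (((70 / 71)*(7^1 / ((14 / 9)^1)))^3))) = -18654760684830533915129017235103844631281575650209426 / 5382981082089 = -3465507383427602348390338000000000000000.00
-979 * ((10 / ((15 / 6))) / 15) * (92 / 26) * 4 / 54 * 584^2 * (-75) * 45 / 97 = 3071823180800 / 3783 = 812007184.99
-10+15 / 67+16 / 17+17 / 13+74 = 984262 / 14807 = 66.47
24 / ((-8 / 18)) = -54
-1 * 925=-925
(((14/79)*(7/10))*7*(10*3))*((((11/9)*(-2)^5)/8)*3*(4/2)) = -60368/79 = -764.15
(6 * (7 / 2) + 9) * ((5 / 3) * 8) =400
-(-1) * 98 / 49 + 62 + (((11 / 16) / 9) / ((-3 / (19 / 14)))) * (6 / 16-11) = 3114341 / 48384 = 64.37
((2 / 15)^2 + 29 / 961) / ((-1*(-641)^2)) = -10369 / 88842744225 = -0.00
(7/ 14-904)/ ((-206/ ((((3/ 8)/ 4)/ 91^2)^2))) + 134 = 298211363202275/ 2225457934336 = 134.00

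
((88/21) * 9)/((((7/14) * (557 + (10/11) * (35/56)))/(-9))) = -1.22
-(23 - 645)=622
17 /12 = 1.42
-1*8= -8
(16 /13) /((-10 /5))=-8 /13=-0.62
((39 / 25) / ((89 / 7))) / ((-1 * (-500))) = 273 / 1112500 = 0.00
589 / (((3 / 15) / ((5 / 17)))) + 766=27747 / 17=1632.18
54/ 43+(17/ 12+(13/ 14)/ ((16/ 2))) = 40289/ 14448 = 2.79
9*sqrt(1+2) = 15.59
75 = 75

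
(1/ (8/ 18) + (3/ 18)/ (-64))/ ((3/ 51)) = 14671/ 384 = 38.21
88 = 88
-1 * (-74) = 74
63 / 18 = 7 / 2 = 3.50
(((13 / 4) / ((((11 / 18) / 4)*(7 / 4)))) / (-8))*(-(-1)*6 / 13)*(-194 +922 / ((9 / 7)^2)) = -255.10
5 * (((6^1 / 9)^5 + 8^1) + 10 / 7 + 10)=166360 / 1701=97.80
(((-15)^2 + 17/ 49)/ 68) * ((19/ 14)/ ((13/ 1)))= 104899/ 303212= 0.35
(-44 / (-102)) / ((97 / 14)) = 308 / 4947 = 0.06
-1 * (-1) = 1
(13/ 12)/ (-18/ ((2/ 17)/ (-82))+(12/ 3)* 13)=13/ 151176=0.00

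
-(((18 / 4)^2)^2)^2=-43046721 / 256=-168151.25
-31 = -31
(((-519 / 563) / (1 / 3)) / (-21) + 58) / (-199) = -229097 / 784259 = -0.29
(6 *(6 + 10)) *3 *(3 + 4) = 2016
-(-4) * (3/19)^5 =972/2476099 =0.00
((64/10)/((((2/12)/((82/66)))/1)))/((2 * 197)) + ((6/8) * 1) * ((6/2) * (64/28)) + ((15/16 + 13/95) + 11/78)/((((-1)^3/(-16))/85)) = 1658.16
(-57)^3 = -185193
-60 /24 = -5 /2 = -2.50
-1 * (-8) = 8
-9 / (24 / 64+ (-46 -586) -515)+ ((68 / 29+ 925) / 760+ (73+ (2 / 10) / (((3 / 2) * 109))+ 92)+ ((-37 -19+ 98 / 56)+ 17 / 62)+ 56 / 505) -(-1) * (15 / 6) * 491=277341356313285479 / 206992115894040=1339.86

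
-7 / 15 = -0.47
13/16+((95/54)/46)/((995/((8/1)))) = 1607135/1977264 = 0.81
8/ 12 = 0.67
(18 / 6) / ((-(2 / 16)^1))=-24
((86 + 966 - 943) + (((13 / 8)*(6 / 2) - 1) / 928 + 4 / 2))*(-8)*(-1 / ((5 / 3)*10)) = 494457 / 9280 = 53.28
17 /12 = 1.42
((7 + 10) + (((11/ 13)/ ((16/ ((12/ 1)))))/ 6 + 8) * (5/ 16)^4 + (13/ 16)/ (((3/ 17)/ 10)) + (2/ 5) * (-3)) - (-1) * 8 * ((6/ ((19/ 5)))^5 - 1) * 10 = 194169939011048447/ 253146853539840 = 767.02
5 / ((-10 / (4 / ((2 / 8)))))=-8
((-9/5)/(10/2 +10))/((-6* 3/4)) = 2/75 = 0.03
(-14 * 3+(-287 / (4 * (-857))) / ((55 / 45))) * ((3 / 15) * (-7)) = 11068071 / 188540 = 58.70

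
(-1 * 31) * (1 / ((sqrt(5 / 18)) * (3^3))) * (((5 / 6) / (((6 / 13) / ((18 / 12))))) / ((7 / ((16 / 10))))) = -403 * sqrt(10) / 945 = -1.35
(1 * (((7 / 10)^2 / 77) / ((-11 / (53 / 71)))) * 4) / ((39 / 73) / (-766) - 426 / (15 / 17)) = 20745578 / 5798334239885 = 0.00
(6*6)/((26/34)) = 612/13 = 47.08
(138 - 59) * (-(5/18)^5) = -246875/1889568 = -0.13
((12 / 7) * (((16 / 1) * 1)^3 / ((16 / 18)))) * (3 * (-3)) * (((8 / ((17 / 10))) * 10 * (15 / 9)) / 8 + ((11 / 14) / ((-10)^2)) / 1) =-14526832896 / 20825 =-697567.01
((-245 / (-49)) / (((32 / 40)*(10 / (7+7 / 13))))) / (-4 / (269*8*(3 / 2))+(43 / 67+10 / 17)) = 225197385 / 58732336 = 3.83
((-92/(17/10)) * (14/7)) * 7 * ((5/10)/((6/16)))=-51520/51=-1010.20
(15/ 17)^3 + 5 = 27940/ 4913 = 5.69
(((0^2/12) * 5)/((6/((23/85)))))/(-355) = 0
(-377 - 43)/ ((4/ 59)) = -6195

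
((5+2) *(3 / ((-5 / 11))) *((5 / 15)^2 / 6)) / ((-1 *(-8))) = -77 / 720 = -0.11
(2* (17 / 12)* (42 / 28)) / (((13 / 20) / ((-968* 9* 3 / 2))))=-1110780 / 13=-85444.62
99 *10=990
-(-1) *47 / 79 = 47 / 79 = 0.59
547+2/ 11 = 6019/ 11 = 547.18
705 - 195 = 510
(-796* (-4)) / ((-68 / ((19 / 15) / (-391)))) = 15124 / 99705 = 0.15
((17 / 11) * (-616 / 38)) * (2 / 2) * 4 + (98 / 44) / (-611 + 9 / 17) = -434729491 / 4338004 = -100.21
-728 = -728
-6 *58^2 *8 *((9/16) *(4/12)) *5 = -151380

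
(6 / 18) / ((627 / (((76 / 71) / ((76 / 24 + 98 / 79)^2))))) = 99856 / 3408222301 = 0.00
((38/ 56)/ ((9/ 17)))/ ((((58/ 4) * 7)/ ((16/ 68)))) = 0.00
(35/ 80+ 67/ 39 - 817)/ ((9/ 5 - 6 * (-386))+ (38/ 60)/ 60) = -38134725/ 108473534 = -0.35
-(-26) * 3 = 78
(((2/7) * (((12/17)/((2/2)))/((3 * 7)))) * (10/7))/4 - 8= -8.00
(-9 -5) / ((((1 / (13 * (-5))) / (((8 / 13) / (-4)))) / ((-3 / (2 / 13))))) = 2730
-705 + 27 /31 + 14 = -21394 /31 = -690.13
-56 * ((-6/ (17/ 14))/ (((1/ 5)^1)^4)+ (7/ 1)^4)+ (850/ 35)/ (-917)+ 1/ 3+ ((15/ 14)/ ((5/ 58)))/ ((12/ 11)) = 50410735429/ 1309476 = 38496.88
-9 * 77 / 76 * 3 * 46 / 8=-47817 / 304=-157.29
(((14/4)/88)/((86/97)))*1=679/15136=0.04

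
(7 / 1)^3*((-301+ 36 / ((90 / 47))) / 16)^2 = 106700.92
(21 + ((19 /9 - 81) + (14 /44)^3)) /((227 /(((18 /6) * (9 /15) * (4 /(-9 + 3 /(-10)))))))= 5544521 /28098741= 0.20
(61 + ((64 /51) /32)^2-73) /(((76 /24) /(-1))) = 62416 /16473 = 3.79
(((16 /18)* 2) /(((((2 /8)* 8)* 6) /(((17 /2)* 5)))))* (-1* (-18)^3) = 36720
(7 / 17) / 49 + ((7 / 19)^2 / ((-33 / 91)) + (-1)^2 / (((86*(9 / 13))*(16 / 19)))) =-2024507021 / 5852046816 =-0.35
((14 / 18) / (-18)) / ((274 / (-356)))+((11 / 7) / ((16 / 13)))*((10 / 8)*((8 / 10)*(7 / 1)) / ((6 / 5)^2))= 4447847 / 710208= 6.26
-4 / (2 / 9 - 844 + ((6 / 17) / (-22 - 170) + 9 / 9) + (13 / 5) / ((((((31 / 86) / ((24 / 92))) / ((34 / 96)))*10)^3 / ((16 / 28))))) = 124224723483840000 / 26173515412321192301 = 0.00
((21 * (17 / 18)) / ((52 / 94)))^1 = 35.85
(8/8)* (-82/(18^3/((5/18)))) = -205/52488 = -0.00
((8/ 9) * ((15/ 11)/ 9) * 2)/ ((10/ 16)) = 128/ 297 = 0.43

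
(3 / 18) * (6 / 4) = 1 / 4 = 0.25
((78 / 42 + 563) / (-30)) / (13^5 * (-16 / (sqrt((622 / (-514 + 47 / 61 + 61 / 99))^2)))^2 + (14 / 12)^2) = -9298143473129676 / 31881199903428186194555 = -0.00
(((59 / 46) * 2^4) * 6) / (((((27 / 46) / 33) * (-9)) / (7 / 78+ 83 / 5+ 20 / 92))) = -1574806288 / 121095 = -13004.72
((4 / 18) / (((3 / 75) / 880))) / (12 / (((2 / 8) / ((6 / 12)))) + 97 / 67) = 53600 / 279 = 192.11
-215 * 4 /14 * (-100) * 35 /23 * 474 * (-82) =-8356620000 /23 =-363331304.35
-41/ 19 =-2.16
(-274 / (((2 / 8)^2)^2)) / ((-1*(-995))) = -70.50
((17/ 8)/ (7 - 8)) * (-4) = 17/ 2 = 8.50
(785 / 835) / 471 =1 / 501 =0.00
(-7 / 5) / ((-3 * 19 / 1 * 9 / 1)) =7 / 2565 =0.00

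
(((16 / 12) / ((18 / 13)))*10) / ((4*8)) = 65 / 216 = 0.30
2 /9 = 0.22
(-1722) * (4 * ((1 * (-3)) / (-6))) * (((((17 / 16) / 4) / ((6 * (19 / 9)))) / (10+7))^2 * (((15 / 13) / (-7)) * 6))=0.01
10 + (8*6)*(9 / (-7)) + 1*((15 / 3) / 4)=-1413 / 28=-50.46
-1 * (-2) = 2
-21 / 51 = -7 / 17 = -0.41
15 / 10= 1.50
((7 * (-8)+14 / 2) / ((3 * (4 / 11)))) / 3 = -539 / 36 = -14.97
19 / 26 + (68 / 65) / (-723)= 5273 / 7230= 0.73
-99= -99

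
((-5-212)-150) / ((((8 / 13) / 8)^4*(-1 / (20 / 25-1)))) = -10481887 / 5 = -2096377.40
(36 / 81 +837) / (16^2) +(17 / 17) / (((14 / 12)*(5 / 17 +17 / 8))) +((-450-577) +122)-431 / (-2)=-3639326449 / 5306112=-685.87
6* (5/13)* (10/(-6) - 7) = -20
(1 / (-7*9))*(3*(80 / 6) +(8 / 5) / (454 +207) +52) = -101356 / 69405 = -1.46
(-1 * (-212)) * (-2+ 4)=424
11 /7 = 1.57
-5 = -5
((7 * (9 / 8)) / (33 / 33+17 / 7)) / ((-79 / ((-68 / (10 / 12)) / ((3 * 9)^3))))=833 / 6910920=0.00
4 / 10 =2 / 5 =0.40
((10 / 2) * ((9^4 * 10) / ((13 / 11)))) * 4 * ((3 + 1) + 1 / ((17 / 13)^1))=1169170200 / 221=5290362.90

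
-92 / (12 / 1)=-23 / 3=-7.67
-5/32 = -0.16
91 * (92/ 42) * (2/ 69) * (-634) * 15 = -164840/ 3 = -54946.67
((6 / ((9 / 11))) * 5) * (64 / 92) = 1760 / 69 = 25.51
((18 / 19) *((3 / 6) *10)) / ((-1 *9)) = -10 / 19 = -0.53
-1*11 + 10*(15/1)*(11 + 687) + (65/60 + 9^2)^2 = 16045441/144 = 111426.67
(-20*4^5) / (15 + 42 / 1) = -20480 / 57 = -359.30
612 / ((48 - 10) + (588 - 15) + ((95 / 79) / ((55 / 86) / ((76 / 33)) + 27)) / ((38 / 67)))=128654028 / 128460149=1.00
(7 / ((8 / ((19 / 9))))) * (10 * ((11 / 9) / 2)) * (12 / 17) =7315 / 918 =7.97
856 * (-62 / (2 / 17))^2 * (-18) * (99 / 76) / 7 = -105911398692 / 133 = -796326305.95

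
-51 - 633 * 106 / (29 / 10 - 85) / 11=210399 / 9031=23.30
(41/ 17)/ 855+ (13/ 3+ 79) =1211291/ 14535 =83.34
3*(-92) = -276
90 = 90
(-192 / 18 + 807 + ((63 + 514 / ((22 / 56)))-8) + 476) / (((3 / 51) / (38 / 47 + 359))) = 8335014762 / 517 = 16121885.42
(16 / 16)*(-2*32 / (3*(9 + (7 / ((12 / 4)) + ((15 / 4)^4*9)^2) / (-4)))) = 16777216 / 622775802739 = 0.00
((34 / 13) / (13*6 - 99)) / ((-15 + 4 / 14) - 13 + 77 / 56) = 272 / 57525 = 0.00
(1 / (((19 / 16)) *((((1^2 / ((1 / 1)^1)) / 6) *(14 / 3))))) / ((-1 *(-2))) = 72 / 133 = 0.54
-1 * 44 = -44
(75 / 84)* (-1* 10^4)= -62500 / 7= -8928.57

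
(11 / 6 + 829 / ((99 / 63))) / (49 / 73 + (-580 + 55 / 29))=-73965863 / 80679984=-0.92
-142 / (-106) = 71 / 53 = 1.34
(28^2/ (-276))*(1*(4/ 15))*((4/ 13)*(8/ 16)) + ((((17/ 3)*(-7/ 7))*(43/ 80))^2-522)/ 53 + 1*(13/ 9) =-7618221581/ 912787200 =-8.35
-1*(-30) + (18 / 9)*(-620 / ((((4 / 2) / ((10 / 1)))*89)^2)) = 206630 / 7921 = 26.09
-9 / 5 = -1.80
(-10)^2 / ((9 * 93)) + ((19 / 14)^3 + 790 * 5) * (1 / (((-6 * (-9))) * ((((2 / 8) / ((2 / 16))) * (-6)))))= -329629829 / 55121472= -5.98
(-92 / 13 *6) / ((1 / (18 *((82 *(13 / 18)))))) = -45264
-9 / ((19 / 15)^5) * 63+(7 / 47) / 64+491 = 2361895876565 / 7448105792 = 317.11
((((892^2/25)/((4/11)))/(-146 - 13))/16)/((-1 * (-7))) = -4.91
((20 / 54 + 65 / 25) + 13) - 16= -4 / 135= -0.03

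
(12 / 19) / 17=12 / 323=0.04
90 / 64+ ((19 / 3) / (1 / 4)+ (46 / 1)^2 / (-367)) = 738953 / 35232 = 20.97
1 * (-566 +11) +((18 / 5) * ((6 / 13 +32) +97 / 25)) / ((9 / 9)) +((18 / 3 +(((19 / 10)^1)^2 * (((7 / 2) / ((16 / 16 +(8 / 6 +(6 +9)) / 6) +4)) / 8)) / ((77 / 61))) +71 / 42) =-695112776191 / 1669668000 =-416.32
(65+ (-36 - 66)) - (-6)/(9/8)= -95/3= -31.67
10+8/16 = 21/2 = 10.50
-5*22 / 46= -55 / 23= -2.39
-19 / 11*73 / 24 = -1387 / 264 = -5.25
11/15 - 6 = -79/15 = -5.27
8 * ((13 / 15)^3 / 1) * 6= 35152 / 1125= 31.25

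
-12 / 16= -3 / 4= -0.75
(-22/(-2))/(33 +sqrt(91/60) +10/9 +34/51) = 619740/1956923 - 594 * sqrt(1365)/1956923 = 0.31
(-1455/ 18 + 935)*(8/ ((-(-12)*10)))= 1025/ 18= 56.94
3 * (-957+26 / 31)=-88923 / 31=-2868.48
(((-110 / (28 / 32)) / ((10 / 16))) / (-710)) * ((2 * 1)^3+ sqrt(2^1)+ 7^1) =704 * sqrt(2) / 2485+ 2112 / 497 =4.65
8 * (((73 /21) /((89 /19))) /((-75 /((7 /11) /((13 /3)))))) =-11096 /954525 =-0.01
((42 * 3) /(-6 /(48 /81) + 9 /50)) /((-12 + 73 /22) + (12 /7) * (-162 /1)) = 86240 /1949441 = 0.04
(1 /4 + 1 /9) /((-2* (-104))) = 1 /576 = 0.00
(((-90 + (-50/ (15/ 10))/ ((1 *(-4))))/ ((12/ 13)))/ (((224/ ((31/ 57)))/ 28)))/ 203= -14105/ 476064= -0.03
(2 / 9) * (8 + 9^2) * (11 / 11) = 178 / 9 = 19.78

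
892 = 892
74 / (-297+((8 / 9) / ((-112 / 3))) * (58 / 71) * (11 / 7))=-0.25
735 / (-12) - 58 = -477 / 4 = -119.25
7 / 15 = 0.47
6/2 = 3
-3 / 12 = -1 / 4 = -0.25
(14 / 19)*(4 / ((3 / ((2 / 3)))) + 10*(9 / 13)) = 12796 / 2223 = 5.76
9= 9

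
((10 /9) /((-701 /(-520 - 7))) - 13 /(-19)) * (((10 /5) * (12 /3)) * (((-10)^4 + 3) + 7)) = 14586331760 /119871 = 121683.57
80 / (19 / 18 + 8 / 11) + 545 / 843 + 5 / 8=109851935 / 2380632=46.14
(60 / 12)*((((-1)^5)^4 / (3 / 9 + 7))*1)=15 / 22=0.68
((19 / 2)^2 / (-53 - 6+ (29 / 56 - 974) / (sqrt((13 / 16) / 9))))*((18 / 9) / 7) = 3876418 / 26738097437 - 59039745*sqrt(13) / 26738097437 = -0.01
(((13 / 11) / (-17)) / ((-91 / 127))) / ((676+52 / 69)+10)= 8763 / 62028274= 0.00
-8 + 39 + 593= 624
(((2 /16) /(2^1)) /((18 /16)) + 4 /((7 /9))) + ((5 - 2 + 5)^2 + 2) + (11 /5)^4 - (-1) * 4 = 7766641 /78750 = 98.62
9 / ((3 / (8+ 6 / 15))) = 126 / 5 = 25.20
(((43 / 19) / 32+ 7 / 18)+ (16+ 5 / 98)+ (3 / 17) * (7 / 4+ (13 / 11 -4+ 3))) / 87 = 49702073 / 256598496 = 0.19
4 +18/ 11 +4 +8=194/ 11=17.64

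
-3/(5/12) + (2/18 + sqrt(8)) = -4.26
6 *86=516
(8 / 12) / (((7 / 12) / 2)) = 16 / 7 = 2.29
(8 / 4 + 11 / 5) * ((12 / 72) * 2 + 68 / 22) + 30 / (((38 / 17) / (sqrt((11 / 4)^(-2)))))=20129 / 1045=19.26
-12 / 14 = -6 / 7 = -0.86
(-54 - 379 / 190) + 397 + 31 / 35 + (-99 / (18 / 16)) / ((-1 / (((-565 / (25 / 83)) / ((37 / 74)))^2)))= 8236401171687 / 6650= 1238556567.17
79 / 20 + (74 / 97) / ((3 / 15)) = 15063 / 1940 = 7.76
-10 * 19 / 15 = -12.67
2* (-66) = -132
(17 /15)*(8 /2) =68 /15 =4.53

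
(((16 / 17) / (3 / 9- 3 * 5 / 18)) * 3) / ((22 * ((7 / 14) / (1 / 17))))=-96 / 3179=-0.03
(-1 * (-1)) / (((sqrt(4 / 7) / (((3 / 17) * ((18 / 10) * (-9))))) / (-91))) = 22113 * sqrt(7) / 170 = 344.15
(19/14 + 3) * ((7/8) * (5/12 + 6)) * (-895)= -4203815/192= -21894.87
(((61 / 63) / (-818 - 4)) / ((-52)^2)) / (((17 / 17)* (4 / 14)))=-61 / 40008384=-0.00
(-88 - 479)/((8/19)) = -10773/8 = -1346.62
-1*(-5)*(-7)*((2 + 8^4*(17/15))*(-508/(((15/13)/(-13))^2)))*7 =49525530980744/675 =73371157008.51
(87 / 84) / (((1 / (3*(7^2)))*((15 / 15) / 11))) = 6699 / 4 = 1674.75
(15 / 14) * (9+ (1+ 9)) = 285 / 14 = 20.36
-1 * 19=-19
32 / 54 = 16 / 27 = 0.59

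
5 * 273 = 1365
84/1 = 84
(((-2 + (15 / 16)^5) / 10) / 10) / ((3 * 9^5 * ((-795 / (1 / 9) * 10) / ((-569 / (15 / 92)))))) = -17507487599 / 4983960836505600000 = -0.00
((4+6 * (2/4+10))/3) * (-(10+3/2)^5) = -431234981/96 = -4492031.05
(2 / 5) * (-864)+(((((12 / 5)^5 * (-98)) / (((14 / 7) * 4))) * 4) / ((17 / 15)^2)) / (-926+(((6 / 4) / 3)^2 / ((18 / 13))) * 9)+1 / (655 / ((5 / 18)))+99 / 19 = -1344883469946911 / 3989534096250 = -337.10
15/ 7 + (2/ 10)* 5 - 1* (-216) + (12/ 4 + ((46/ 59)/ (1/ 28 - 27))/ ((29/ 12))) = 2008648583/ 9042635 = 222.13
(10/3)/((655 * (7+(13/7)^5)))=16807/96077103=0.00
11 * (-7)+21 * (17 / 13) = -644 / 13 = -49.54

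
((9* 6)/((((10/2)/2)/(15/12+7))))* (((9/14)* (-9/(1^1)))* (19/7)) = -1371249/490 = -2798.47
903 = 903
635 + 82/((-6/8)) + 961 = 4460/3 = 1486.67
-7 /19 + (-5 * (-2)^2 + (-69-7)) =-1831 /19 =-96.37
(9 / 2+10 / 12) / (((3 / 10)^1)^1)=160 / 9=17.78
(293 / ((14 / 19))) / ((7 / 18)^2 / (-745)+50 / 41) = 27547130430 / 84468937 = 326.12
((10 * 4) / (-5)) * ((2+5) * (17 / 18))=-476 / 9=-52.89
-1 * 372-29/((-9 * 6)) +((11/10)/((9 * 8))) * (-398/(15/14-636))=-66036983/177780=-371.45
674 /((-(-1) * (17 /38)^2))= 973256 /289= 3367.67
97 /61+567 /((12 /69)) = 795889 /244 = 3261.84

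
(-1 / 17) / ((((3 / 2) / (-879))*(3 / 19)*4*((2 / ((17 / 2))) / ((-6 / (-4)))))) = 347.94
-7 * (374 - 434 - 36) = 672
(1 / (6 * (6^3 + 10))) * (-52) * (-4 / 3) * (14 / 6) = 364 / 3051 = 0.12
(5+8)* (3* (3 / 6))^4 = 1053 / 16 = 65.81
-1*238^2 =-56644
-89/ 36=-2.47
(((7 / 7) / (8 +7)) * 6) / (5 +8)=2 / 65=0.03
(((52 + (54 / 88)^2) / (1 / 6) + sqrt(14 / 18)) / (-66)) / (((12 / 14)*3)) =-709807 / 383328-7*sqrt(7) / 3564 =-1.86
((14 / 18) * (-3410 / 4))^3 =-1700071825375 / 5832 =-291507514.64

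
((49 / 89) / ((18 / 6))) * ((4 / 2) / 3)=98 / 801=0.12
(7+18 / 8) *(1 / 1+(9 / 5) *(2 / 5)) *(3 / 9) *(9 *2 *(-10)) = -4773 / 5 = -954.60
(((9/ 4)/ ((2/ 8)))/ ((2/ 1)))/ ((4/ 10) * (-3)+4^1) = 45/ 28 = 1.61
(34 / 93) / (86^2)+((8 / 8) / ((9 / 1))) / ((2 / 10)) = 573241 / 1031742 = 0.56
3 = 3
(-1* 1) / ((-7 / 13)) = 13 / 7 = 1.86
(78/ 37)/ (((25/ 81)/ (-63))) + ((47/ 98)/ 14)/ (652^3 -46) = -151362048768390301/ 351753606754200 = -430.31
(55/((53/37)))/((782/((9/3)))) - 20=-822815/41446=-19.85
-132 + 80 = -52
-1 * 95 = -95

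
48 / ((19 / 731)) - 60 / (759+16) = 1846.66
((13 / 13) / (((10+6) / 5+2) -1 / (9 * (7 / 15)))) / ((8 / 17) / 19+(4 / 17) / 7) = 79135 / 22924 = 3.45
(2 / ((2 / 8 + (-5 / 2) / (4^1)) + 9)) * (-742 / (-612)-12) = -26408 / 10557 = -2.50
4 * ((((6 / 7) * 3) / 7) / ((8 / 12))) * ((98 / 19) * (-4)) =-864 / 19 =-45.47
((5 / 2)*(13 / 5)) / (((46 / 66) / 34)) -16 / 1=6925 / 23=301.09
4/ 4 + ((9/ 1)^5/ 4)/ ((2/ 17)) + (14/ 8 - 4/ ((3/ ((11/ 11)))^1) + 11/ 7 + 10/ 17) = 125482.70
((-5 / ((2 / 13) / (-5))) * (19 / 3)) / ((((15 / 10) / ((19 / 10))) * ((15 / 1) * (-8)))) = -4693 / 432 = -10.86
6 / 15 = 2 / 5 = 0.40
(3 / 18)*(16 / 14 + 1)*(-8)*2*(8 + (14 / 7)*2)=-480 / 7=-68.57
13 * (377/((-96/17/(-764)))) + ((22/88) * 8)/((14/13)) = 111395141/168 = 663066.32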